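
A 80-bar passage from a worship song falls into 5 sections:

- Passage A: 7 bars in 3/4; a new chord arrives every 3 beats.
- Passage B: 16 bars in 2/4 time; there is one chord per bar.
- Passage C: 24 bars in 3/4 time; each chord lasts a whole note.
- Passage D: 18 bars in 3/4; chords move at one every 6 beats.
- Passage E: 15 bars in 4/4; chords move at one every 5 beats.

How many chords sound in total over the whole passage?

62 chords

A: 7·3 = 21 beats, 21/3 = 7 chords.
B: 16·2 = 32 beats, 32/2 = 16 chords.
C: 24·3 = 72 beats, 72/4 = 18 chords.
D: 18·3 = 54 beats, 54/6 = 9 chords.
E: 15·4 = 60 beats, 60/5 = 12 chords.
Total: 7 + 16 + 18 + 9 + 12 = 62.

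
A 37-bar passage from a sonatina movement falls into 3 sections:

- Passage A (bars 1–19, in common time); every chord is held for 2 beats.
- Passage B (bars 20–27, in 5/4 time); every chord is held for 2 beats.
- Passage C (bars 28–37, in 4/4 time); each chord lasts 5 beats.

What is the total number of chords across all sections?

A has 76 beats and chords last 2 each, so 38 chords.
B has 40 beats and chords last 2 each, so 20 chords.
C has 40 beats and chords last 5 each, so 8 chords.
Total: 38 + 20 + 8 = 66.

66 chords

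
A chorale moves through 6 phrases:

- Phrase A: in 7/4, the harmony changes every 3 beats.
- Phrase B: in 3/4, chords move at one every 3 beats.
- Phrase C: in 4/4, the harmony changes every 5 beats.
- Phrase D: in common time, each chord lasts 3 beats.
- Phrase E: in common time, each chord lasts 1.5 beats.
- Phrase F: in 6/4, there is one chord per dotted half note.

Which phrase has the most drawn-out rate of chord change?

A: each chord is 3 beats in 7/4, so 7/3 per bar.
B: each chord is 3 beats in 3/4, so 1 per bar.
C: each chord is 5 beats in 4/4, so 0.8 per bar.
D: each chord is 3 beats in 4/4, so 4/3 per bar.
E: each chord is 1.5 beats in 4/4, so 8/3 per bar.
F: each chord is 3 beats in 6/4, so 2 per bar.
Slowest is C at 0.8 chords/bar.

Phrase C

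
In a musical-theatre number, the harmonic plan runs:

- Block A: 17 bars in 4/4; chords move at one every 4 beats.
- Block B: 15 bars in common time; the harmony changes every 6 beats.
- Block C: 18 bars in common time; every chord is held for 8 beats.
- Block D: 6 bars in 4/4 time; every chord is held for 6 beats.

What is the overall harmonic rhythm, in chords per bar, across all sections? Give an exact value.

A: 17 × 4 = 68 beats ÷ 4 = 17 chords.
B: 15 × 4 = 60 beats ÷ 6 = 10 chords.
C: 18 × 4 = 72 beats ÷ 8 = 9 chords.
D: 6 × 4 = 24 beats ÷ 6 = 4 chords.
Overall: 40 chords over 56 bars → 40/56 = 5/7 chords per bar.

5/7 chords per bar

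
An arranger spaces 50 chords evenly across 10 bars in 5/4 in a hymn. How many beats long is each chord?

1 beat

10 bars × 5 beats/bar = 50 beats total.
50 beats ÷ 50 chords = 1 beats per chord.
(That is a quarter note.)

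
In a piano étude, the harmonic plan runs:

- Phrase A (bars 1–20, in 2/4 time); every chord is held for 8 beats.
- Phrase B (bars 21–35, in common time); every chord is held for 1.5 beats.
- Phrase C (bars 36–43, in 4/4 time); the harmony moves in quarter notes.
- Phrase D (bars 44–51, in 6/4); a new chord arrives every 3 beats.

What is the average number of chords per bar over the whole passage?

31/17 chords per bar

A: 20 × 2 = 40 beats ÷ 8 = 5 chords.
B: 15 × 4 = 60 beats ÷ 1.5 = 40 chords.
C: 8 × 4 = 32 beats ÷ 1 = 32 chords.
D: 8 × 6 = 48 beats ÷ 3 = 16 chords.
Overall: 93 chords over 51 bars → 93/51 = 31/17 chords per bar.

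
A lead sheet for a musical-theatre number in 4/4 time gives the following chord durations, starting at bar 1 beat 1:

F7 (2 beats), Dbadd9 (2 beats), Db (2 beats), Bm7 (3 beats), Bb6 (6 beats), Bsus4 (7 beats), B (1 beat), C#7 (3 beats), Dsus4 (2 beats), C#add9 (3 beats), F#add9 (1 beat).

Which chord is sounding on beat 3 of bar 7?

Dsus4

Beat 3 of bar 7 is beat (7−1)×4 + 3 = 27 overall.
Running totals: F7 ends at 2, Dbadd9 ends at 4, Db ends at 6, Bm7 ends at 9, Bb6 ends at 15, Bsus4 ends at 22, B ends at 23, C#7 ends at 26, Dsus4 ends at 28.
Beat 27 falls within Dsus4.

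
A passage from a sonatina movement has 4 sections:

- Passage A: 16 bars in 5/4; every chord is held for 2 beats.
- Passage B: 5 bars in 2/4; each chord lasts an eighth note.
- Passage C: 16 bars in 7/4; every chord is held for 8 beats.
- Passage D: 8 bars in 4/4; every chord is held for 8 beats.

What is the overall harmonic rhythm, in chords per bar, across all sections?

A: 16 bars of 5 beats is 80 beats; at 2 beats each that's 40 chords.
B: 5 bars of 2 beats is 10 beats; at 0.5 beats each that's 20 chords.
C: 16 bars of 7 beats is 112 beats; at 8 beats each that's 14 chords.
D: 8 bars of 4 beats is 32 beats; at 8 beats each that's 4 chords.
Overall: 78 chords over 45 bars → 78/45 = 26/15 chords per bar.

26/15 chords per bar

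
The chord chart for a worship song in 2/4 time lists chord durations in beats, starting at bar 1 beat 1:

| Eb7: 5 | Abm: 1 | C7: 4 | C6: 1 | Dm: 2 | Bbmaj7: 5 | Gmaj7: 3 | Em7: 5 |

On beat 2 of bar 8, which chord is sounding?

Bbmaj7

Beat 2 of bar 8 is beat (8−1)×2 + 2 = 16 overall.
Running totals: Eb7 ends at 5, Abm ends at 6, C7 ends at 10, C6 ends at 11, Dm ends at 13, Bbmaj7 ends at 18.
Beat 16 falls within Bbmaj7.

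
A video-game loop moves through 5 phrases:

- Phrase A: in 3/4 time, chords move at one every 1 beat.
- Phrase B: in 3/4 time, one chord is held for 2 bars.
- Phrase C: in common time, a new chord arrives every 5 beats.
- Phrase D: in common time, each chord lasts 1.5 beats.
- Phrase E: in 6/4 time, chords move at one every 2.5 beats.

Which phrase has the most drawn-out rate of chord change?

A: each chord is 1 beat in 3/4, so 3 per bar.
B: each chord is 6 beats in 3/4, so 0.5 per bar.
C: each chord is 5 beats in 4/4, so 0.8 per bar.
D: each chord is 1.5 beats in 4/4, so 8/3 per bar.
E: each chord is 2.5 beats in 6/4, so 2.4 per bar.
Slowest is B at 0.5 chords/bar.

Phrase B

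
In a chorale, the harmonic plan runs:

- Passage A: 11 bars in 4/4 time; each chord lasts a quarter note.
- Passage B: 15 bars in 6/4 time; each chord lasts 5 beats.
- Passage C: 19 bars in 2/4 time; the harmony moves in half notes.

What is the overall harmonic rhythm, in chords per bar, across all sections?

A: 11 × 4 = 44 beats ÷ 1 = 44 chords.
B: 15 × 6 = 90 beats ÷ 5 = 18 chords.
C: 19 × 2 = 38 beats ÷ 2 = 19 chords.
Overall: 81 chords over 45 bars → 81/45 = 1.8 chords per bar.

1.8 chords per bar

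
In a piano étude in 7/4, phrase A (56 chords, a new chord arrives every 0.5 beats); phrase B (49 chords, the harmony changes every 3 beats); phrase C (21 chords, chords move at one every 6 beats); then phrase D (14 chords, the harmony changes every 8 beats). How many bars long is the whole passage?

59 bars

A: 56 × 0.5 = 28 beats = 4 bars.
B: 49 × 3 = 147 beats = 21 bars.
C: 21 × 6 = 126 beats = 18 bars.
D: 14 × 8 = 112 beats = 16 bars.
Total: 4 + 21 + 18 + 16 = 59 bars.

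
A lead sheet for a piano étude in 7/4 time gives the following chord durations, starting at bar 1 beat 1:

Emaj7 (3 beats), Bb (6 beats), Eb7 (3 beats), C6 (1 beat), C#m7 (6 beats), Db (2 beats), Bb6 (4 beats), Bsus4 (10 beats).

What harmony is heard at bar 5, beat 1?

Bsus4

Beat 1 of bar 5 is beat (5−1)×7 + 1 = 29 overall.
Running totals: Emaj7 ends at 3, Bb ends at 9, Eb7 ends at 12, C6 ends at 13, C#m7 ends at 19, Db ends at 21, Bb6 ends at 25, Bsus4 ends at 35.
Beat 29 falls within Bsus4.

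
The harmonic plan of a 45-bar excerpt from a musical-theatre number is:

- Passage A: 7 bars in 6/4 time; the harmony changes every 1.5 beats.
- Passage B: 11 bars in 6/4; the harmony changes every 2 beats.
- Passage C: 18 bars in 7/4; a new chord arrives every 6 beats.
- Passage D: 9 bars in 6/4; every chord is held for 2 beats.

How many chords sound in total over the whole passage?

A: 7·6 = 42 beats, 42/1.5 = 28 chords.
B: 11·6 = 66 beats, 66/2 = 33 chords.
C: 18·7 = 126 beats, 126/6 = 21 chords.
D: 9·6 = 54 beats, 54/2 = 27 chords.
Total: 28 + 33 + 21 + 27 = 109.

109 chords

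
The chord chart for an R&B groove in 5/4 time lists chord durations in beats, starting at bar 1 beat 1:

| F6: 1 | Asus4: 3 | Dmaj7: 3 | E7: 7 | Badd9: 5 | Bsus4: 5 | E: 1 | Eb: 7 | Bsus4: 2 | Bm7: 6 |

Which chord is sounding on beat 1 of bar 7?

Eb

Beat 1 of bar 7 is beat (7−1)×5 + 1 = 31 overall.
Running totals: F6 ends at 1, Asus4 ends at 4, Dmaj7 ends at 7, E7 ends at 14, Badd9 ends at 19, Bsus4 ends at 24, E ends at 25, Eb ends at 32.
Beat 31 falls within Eb.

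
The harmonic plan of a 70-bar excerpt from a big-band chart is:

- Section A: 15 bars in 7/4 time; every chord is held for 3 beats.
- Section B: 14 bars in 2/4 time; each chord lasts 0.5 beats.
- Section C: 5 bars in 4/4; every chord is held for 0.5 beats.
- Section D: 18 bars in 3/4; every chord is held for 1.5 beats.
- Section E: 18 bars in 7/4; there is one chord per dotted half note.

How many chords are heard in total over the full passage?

A: 15 bars × 7 beats = 105 beats; 3 beats/chord → 35 chords.
B: 14 bars × 2 beats = 28 beats; 0.5 beats/chord → 56 chords.
C: 5 bars × 4 beats = 20 beats; 0.5 beats/chord → 40 chords.
D: 18 bars × 3 beats = 54 beats; 1.5 beats/chord → 36 chords.
E: 18 bars × 7 beats = 126 beats; 3 beats/chord → 42 chords.
Total: 35 + 56 + 40 + 36 + 42 = 209.

209 chords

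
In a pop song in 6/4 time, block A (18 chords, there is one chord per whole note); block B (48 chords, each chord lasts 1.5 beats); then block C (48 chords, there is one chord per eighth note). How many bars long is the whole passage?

28 bars

A: 18 × 4 = 72 beats = 12 bars.
B: 48 × 1.5 = 72 beats = 12 bars.
C: 48 × 0.5 = 24 beats = 4 bars.
Total: 12 + 12 + 4 = 28 bars.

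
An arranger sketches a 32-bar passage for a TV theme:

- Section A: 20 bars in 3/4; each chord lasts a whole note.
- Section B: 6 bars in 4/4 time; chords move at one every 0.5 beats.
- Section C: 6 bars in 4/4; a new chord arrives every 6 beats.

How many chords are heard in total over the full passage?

A has 60 beats and chords last 4 each, so 15 chords.
B has 24 beats and chords last 0.5 each, so 48 chords.
C has 24 beats and chords last 6 each, so 4 chords.
Total: 15 + 48 + 4 = 67.

67 chords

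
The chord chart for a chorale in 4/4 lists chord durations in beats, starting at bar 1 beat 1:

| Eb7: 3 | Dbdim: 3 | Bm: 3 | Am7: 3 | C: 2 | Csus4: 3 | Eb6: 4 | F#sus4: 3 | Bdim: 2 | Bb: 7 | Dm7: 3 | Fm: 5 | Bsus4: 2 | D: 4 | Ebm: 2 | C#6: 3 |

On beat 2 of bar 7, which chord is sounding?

Bdim

Beat 2 of bar 7 is beat (7−1)×4 + 2 = 26 overall.
Running totals: Eb7 ends at 3, Dbdim ends at 6, Bm ends at 9, Am7 ends at 12, C ends at 14, Csus4 ends at 17, Eb6 ends at 21, F#sus4 ends at 24, Bdim ends at 26.
Beat 26 falls within Bdim.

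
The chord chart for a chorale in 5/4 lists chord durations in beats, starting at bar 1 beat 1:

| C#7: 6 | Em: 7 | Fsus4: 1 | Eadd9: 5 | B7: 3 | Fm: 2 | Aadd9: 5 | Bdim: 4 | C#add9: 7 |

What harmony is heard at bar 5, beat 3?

Fm

Beat 3 of bar 5 is beat (5−1)×5 + 3 = 23 overall.
Running totals: C#7 ends at 6, Em ends at 13, Fsus4 ends at 14, Eadd9 ends at 19, B7 ends at 22, Fm ends at 24.
Beat 23 falls within Fm.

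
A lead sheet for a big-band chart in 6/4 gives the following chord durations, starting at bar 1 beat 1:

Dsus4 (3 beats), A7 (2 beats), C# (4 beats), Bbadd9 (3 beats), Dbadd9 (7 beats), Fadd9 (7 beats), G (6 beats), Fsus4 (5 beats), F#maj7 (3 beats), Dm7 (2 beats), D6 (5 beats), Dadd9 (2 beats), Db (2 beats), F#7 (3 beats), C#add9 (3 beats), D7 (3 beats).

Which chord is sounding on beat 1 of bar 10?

Beat 1 of bar 10 is beat (10−1)×6 + 1 = 55 overall.
Running totals: Dsus4 ends at 3, A7 ends at 5, C# ends at 9, Bbadd9 ends at 12, Dbadd9 ends at 19, Fadd9 ends at 26, G ends at 32, Fsus4 ends at 37, F#maj7 ends at 40, Dm7 ends at 42, D6 ends at 47, Dadd9 ends at 49, Db ends at 51, F#7 ends at 54, C#add9 ends at 57.
Beat 55 falls within C#add9.

C#add9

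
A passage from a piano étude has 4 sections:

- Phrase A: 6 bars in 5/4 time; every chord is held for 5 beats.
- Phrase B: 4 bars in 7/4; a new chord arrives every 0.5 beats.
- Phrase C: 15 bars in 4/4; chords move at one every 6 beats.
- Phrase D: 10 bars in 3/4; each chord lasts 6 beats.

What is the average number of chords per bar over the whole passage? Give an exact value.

2.2 chords per bar

A: 6 × 5 = 30 beats ÷ 5 = 6 chords.
B: 4 × 7 = 28 beats ÷ 0.5 = 56 chords.
C: 15 × 4 = 60 beats ÷ 6 = 10 chords.
D: 10 × 3 = 30 beats ÷ 6 = 5 chords.
Overall: 77 chords over 35 bars → 77/35 = 2.2 chords per bar.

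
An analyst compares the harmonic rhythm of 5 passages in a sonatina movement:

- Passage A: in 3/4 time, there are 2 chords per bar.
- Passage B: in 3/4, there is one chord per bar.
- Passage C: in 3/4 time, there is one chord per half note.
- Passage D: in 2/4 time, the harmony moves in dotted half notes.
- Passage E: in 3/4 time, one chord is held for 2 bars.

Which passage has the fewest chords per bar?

Passage E

A: 3/1.5 = 2 chords/bar.
B: 3/3 = 1 chord/bar.
C: 3/2 = 1.5 chords/bar.
D: 2/3 = 2/3 chords/bar.
E: 3/6 = 0.5 chords/bar.
Slowest is E at 0.5 chords/bar.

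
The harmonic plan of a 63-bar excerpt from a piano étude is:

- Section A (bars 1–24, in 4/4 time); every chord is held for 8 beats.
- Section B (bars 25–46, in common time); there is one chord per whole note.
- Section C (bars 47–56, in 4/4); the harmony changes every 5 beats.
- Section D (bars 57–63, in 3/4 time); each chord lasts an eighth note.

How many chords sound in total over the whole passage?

84 chords

A has 96 beats and chords last 8 each, so 12 chords.
B has 88 beats and chords last 4 each, so 22 chords.
C has 40 beats and chords last 5 each, so 8 chords.
D has 21 beats and chords last 0.5 each, so 42 chords.
Total: 12 + 22 + 8 + 42 = 84.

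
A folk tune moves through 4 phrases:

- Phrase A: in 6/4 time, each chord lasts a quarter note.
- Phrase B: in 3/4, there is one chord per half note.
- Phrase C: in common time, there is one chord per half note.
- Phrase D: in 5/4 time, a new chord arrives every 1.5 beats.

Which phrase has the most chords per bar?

Phrase A

A: 6/1 = 6 chords/bar.
B: 3/2 = 1.5 chords/bar.
C: 4/2 = 2 chords/bar.
D: 5/1.5 = 10/3 chords/bar.
Fastest is A at 6 chords/bar.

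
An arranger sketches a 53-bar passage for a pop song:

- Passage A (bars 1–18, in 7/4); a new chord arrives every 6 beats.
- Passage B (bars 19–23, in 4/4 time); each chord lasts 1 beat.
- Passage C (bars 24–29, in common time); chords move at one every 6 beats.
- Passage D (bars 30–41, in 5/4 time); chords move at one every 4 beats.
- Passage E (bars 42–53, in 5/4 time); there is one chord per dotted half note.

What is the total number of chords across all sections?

A has 126 beats and chords last 6 each, so 21 chords.
B has 20 beats and chords last 1 each, so 20 chords.
C has 24 beats and chords last 6 each, so 4 chords.
D has 60 beats and chords last 4 each, so 15 chords.
E has 60 beats and chords last 3 each, so 20 chords.
Total: 21 + 20 + 4 + 15 + 20 = 80.

80 chords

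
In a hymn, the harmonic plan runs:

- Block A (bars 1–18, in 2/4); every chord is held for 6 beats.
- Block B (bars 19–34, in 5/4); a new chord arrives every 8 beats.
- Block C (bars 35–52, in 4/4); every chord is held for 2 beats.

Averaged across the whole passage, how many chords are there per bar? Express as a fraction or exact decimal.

1 chords per bar

A: 18 × 2 = 36 beats ÷ 6 = 6 chords.
B: 16 × 5 = 80 beats ÷ 8 = 10 chords.
C: 18 × 4 = 72 beats ÷ 2 = 36 chords.
Overall: 52 chords over 52 bars → 52/52 = 1 chords per bar.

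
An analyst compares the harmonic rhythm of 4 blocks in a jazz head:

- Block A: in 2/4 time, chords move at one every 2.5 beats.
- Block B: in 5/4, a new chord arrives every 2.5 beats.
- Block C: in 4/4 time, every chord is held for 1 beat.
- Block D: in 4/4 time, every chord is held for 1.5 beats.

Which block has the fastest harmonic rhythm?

Block C

A: 2/2.5 = 0.8 chords/bar.
B: 5/2.5 = 2 chords/bar.
C: 4/1 = 4 chords/bar.
D: 4/1.5 = 8/3 chords/bar.
Fastest is C at 4 chords/bar.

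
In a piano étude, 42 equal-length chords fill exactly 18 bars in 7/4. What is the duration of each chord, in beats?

3 beats

18 bars × 7 beats/bar = 126 beats total.
126 beats ÷ 42 chords = 3 beats per chord.
(That is a dotted half note.)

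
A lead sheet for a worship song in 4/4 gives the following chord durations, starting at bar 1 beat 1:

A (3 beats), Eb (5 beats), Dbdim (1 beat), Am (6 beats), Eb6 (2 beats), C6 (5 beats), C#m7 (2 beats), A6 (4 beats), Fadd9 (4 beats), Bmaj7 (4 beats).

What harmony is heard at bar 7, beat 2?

A6

Beat 2 of bar 7 is beat (7−1)×4 + 2 = 26 overall.
Running totals: A ends at 3, Eb ends at 8, Dbdim ends at 9, Am ends at 15, Eb6 ends at 17, C6 ends at 22, C#m7 ends at 24, A6 ends at 28.
Beat 26 falls within A6.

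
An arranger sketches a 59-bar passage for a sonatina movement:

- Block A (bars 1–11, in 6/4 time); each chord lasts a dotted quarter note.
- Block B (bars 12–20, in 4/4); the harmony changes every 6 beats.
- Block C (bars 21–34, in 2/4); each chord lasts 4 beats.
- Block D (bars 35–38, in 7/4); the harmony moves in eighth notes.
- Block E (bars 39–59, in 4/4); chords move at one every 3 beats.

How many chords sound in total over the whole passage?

A: 11·6 = 66 beats, 66/1.5 = 44 chords.
B: 9·4 = 36 beats, 36/6 = 6 chords.
C: 14·2 = 28 beats, 28/4 = 7 chords.
D: 4·7 = 28 beats, 28/0.5 = 56 chords.
E: 21·4 = 84 beats, 84/3 = 28 chords.
Total: 44 + 6 + 7 + 56 + 28 = 141.

141 chords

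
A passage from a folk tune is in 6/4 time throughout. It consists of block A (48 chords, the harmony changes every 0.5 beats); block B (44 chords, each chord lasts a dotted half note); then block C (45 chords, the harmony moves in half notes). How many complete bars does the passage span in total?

41 bars

A: 48 × 0.5 = 24 beats = 4 bars.
B: 44 × 3 = 132 beats = 22 bars.
C: 45 × 2 = 90 beats = 15 bars.
Total: 4 + 22 + 15 = 41 bars.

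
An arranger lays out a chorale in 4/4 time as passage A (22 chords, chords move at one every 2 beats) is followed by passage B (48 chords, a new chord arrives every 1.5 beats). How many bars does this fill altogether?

A: 22 × 2 = 44 beats = 11 bars.
B: 48 × 1.5 = 72 beats = 18 bars.
Total: 11 + 18 = 29 bars.

29 bars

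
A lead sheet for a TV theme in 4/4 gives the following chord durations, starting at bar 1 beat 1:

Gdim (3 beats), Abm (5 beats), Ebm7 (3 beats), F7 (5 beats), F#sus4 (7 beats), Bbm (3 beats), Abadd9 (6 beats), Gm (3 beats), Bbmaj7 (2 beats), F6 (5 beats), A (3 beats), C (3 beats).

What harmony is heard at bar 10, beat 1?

Beat 1 of bar 10 is beat (10−1)×4 + 1 = 37 overall.
Running totals: Gdim ends at 3, Abm ends at 8, Ebm7 ends at 11, F7 ends at 16, F#sus4 ends at 23, Bbm ends at 26, Abadd9 ends at 32, Gm ends at 35, Bbmaj7 ends at 37.
Beat 37 falls within Bbmaj7.

Bbmaj7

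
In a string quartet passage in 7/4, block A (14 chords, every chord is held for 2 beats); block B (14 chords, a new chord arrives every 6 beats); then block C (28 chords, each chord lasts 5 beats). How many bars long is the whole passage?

A: 14 × 2 = 28 beats = 4 bars.
B: 14 × 6 = 84 beats = 12 bars.
C: 28 × 5 = 140 beats = 20 bars.
Total: 4 + 12 + 20 = 36 bars.

36 bars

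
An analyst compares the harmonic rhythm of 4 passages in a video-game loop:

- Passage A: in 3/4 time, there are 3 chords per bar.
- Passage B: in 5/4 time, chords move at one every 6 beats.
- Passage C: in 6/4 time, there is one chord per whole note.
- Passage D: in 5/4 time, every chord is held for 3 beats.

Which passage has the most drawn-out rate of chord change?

A: each chord is 1 beat in 3/4, so 3 per bar.
B: each chord is 6 beats in 5/4, so 5/6 per bar.
C: each chord is 4 beats in 6/4, so 1.5 per bar.
D: each chord is 3 beats in 5/4, so 5/3 per bar.
Slowest is B at 5/6 chords/bar.

Passage B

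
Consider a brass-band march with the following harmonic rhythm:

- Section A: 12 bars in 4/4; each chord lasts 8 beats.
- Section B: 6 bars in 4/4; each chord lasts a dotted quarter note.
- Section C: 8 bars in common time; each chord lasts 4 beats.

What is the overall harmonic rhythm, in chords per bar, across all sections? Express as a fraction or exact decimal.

A: 12 × 4 = 48 beats ÷ 8 = 6 chords.
B: 6 × 4 = 24 beats ÷ 1.5 = 16 chords.
C: 8 × 4 = 32 beats ÷ 4 = 8 chords.
Overall: 30 chords over 26 bars → 30/26 = 15/13 chords per bar.

15/13 chords per bar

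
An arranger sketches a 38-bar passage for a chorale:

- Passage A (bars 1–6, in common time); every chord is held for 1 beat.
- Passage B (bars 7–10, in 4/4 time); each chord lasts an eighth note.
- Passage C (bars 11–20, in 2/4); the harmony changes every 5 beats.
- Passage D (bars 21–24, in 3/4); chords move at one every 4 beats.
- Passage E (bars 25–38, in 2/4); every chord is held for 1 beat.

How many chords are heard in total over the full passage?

A: 6 bars × 4 beats = 24 beats; 1 beat/chord → 24 chords.
B: 4 bars × 4 beats = 16 beats; 0.5 beats/chord → 32 chords.
C: 10 bars × 2 beats = 20 beats; 5 beats/chord → 4 chords.
D: 4 bars × 3 beats = 12 beats; 4 beats/chord → 3 chords.
E: 14 bars × 2 beats = 28 beats; 1 beat/chord → 28 chords.
Total: 24 + 32 + 4 + 3 + 28 = 91.

91 chords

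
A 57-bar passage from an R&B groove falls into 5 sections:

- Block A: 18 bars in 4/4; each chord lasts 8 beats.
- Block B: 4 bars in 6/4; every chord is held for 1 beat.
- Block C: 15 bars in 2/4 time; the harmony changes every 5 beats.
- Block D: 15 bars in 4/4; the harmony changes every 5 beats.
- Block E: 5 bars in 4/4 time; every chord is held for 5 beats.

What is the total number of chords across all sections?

A: 18 bars × 4 beats = 72 beats; 8 beats/chord → 9 chords.
B: 4 bars × 6 beats = 24 beats; 1 beat/chord → 24 chords.
C: 15 bars × 2 beats = 30 beats; 5 beats/chord → 6 chords.
D: 15 bars × 4 beats = 60 beats; 5 beats/chord → 12 chords.
E: 5 bars × 4 beats = 20 beats; 5 beats/chord → 4 chords.
Total: 9 + 24 + 6 + 12 + 4 = 55.

55 chords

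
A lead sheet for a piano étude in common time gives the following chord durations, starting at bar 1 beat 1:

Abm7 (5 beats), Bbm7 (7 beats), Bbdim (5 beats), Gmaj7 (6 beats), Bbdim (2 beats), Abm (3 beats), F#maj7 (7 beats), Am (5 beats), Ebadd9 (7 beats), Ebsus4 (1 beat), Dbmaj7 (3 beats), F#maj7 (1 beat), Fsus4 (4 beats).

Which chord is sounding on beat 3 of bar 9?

F#maj7

Beat 3 of bar 9 is beat (9−1)×4 + 3 = 35 overall.
Running totals: Abm7 ends at 5, Bbm7 ends at 12, Bbdim ends at 17, Gmaj7 ends at 23, Bbdim ends at 25, Abm ends at 28, F#maj7 ends at 35.
Beat 35 falls within F#maj7.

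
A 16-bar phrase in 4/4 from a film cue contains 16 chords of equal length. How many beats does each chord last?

4 beats

16 bars × 4 beats/bar = 64 beats total.
64 beats ÷ 16 chords = 4 beats per chord.
(That is a whole note.)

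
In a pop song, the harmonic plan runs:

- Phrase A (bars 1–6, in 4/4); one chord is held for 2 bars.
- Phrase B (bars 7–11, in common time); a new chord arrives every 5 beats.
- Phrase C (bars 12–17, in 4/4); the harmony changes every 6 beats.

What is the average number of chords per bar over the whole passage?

A: 6 bars of 4 beats is 24 beats; at 8 beats each that's 3 chords.
B: 5 bars of 4 beats is 20 beats; at 5 beats each that's 4 chords.
C: 6 bars of 4 beats is 24 beats; at 6 beats each that's 4 chords.
Overall: 11 chords over 17 bars → 11/17 = 11/17 chords per bar.

11/17 chords per bar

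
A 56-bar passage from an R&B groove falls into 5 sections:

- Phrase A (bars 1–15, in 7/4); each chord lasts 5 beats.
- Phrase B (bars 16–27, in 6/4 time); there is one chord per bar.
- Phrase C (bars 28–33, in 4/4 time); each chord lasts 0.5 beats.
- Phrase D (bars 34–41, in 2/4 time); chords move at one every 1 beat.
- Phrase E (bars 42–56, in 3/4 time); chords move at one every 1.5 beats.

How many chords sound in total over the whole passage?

127 chords

A: 15 bars × 7 beats = 105 beats; 5 beats/chord → 21 chords.
B: 12 bars × 6 beats = 72 beats; 6 beats/chord → 12 chords.
C: 6 bars × 4 beats = 24 beats; 0.5 beats/chord → 48 chords.
D: 8 bars × 2 beats = 16 beats; 1 beat/chord → 16 chords.
E: 15 bars × 3 beats = 45 beats; 1.5 beats/chord → 30 chords.
Total: 21 + 12 + 48 + 16 + 30 = 127.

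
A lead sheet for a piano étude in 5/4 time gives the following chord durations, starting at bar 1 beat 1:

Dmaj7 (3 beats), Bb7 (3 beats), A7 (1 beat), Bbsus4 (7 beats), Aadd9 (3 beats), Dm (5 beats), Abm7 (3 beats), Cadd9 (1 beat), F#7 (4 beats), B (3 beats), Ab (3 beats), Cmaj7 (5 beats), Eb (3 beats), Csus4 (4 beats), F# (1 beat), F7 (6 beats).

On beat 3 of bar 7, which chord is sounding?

Beat 3 of bar 7 is beat (7−1)×5 + 3 = 33 overall.
Running totals: Dmaj7 ends at 3, Bb7 ends at 6, A7 ends at 7, Bbsus4 ends at 14, Aadd9 ends at 17, Dm ends at 22, Abm7 ends at 25, Cadd9 ends at 26, F#7 ends at 30, B ends at 33.
Beat 33 falls within B.

B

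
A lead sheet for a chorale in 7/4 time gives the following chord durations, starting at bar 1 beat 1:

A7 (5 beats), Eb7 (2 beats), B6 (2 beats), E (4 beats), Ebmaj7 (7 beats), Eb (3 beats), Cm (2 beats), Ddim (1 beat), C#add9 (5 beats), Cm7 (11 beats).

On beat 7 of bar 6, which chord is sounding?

Cm7

Beat 7 of bar 6 is beat (6−1)×7 + 7 = 42 overall.
Running totals: A7 ends at 5, Eb7 ends at 7, B6 ends at 9, E ends at 13, Ebmaj7 ends at 20, Eb ends at 23, Cm ends at 25, Ddim ends at 26, C#add9 ends at 31, Cm7 ends at 42.
Beat 42 falls within Cm7.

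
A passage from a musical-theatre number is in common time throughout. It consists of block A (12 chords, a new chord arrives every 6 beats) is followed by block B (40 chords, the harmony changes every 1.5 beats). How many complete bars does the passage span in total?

33 bars

A: 12 × 6 = 72 beats = 18 bars.
B: 40 × 1.5 = 60 beats = 15 bars.
Total: 18 + 15 = 33 bars.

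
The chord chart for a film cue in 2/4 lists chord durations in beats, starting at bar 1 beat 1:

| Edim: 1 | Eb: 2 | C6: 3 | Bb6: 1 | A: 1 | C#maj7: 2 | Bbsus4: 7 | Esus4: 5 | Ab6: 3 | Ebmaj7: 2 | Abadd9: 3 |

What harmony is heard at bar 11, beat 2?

Esus4

Beat 2 of bar 11 is beat (11−1)×2 + 2 = 22 overall.
Running totals: Edim ends at 1, Eb ends at 3, C6 ends at 6, Bb6 ends at 7, A ends at 8, C#maj7 ends at 10, Bbsus4 ends at 17, Esus4 ends at 22.
Beat 22 falls within Esus4.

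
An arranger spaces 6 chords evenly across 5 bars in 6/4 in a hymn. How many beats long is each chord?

5 beats

5 bars × 6 beats/bar = 30 beats total.
30 beats ÷ 6 chords = 5 beats per chord.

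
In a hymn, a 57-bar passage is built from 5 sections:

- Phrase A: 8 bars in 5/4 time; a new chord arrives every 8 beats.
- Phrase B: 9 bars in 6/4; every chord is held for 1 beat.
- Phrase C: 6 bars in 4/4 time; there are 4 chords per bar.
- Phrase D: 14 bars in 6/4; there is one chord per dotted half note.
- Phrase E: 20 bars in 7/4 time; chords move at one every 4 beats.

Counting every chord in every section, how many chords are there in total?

146 chords

A: 8 bars × 5 beats = 40 beats; 8 beats/chord → 5 chords.
B: 9 bars × 6 beats = 54 beats; 1 beat/chord → 54 chords.
C: 6 bars × 4 beats = 24 beats; 1 beat/chord → 24 chords.
D: 14 bars × 6 beats = 84 beats; 3 beats/chord → 28 chords.
E: 20 bars × 7 beats = 140 beats; 4 beats/chord → 35 chords.
Total: 5 + 54 + 24 + 28 + 35 = 146.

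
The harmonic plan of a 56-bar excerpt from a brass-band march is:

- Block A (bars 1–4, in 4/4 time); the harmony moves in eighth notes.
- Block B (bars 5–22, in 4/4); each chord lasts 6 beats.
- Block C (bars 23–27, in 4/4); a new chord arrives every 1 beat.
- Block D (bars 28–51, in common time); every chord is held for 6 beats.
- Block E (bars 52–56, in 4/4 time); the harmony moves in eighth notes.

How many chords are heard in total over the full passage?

A has 16 beats and chords last 0.5 each, so 32 chords.
B has 72 beats and chords last 6 each, so 12 chords.
C has 20 beats and chords last 1 each, so 20 chords.
D has 96 beats and chords last 6 each, so 16 chords.
E has 20 beats and chords last 0.5 each, so 40 chords.
Total: 32 + 12 + 20 + 16 + 40 = 120.

120 chords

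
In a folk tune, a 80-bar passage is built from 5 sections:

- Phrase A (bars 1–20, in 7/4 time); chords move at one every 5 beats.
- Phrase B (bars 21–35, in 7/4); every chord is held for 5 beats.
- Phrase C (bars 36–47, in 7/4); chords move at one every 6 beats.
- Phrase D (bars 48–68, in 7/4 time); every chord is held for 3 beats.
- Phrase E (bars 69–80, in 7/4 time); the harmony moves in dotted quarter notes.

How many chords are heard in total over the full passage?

A: 20 bars × 7 beats = 140 beats; 5 beats/chord → 28 chords.
B: 15 bars × 7 beats = 105 beats; 5 beats/chord → 21 chords.
C: 12 bars × 7 beats = 84 beats; 6 beats/chord → 14 chords.
D: 21 bars × 7 beats = 147 beats; 3 beats/chord → 49 chords.
E: 12 bars × 7 beats = 84 beats; 1.5 beats/chord → 56 chords.
Total: 28 + 21 + 14 + 49 + 56 = 168.

168 chords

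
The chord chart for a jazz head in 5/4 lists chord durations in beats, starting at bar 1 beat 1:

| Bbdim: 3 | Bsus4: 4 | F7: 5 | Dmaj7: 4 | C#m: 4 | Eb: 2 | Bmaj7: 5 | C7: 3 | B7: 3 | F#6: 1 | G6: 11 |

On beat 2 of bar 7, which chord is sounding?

B7

Beat 2 of bar 7 is beat (7−1)×5 + 2 = 32 overall.
Running totals: Bbdim ends at 3, Bsus4 ends at 7, F7 ends at 12, Dmaj7 ends at 16, C#m ends at 20, Eb ends at 22, Bmaj7 ends at 27, C7 ends at 30, B7 ends at 33.
Beat 32 falls within B7.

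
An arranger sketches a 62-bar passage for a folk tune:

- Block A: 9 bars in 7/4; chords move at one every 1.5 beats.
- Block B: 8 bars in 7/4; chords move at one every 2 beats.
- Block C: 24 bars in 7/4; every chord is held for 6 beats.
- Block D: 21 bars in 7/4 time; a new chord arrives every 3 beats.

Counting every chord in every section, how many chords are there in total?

A has 63 beats and chords last 1.5 each, so 42 chords.
B has 56 beats and chords last 2 each, so 28 chords.
C has 168 beats and chords last 6 each, so 28 chords.
D has 147 beats and chords last 3 each, so 49 chords.
Total: 42 + 28 + 28 + 49 = 147.

147 chords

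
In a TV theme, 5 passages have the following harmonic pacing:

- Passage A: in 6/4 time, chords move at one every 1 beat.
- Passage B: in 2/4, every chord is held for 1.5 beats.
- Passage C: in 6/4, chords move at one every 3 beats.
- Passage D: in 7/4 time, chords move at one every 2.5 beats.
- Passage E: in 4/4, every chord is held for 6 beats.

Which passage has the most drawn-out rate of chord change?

A: 6 beats/bar ÷ 1 beat/chord = 6 chords/bar.
B: 2 beats/bar ÷ 1.5 beats/chord = 4/3 chords/bar.
C: 6 beats/bar ÷ 3 beats/chord = 2 chords/bar.
D: 7 beats/bar ÷ 2.5 beats/chord = 2.8 chords/bar.
E: 4 beats/bar ÷ 6 beats/chord = 2/3 chords/bar.
Slowest is E at 2/3 chords/bar.

Passage E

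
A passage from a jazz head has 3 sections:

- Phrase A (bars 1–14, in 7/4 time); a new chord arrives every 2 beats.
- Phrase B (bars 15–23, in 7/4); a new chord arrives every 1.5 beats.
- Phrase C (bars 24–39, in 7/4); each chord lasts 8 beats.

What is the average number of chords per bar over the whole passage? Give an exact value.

35/13 chords per bar

A: 14 bars of 7 beats is 98 beats; at 2 beats each that's 49 chords.
B: 9 bars of 7 beats is 63 beats; at 1.5 beats each that's 42 chords.
C: 16 bars of 7 beats is 112 beats; at 8 beats each that's 14 chords.
Overall: 105 chords over 39 bars → 105/39 = 35/13 chords per bar.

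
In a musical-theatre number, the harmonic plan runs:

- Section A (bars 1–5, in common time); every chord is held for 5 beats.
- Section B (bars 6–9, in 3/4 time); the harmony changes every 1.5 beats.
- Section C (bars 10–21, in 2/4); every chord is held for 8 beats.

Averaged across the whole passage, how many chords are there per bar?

A: 5 × 4 = 20 beats ÷ 5 = 4 chords.
B: 4 × 3 = 12 beats ÷ 1.5 = 8 chords.
C: 12 × 2 = 24 beats ÷ 8 = 3 chords.
Overall: 15 chords over 21 bars → 15/21 = 5/7 chords per bar.

5/7 chords per bar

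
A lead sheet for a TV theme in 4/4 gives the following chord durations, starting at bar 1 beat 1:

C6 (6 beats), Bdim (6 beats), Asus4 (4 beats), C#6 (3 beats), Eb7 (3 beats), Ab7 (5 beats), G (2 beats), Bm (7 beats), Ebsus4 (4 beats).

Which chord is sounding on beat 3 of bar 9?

Beat 3 of bar 9 is beat (9−1)×4 + 3 = 35 overall.
Running totals: C6 ends at 6, Bdim ends at 12, Asus4 ends at 16, C#6 ends at 19, Eb7 ends at 22, Ab7 ends at 27, G ends at 29, Bm ends at 36.
Beat 35 falls within Bm.

Bm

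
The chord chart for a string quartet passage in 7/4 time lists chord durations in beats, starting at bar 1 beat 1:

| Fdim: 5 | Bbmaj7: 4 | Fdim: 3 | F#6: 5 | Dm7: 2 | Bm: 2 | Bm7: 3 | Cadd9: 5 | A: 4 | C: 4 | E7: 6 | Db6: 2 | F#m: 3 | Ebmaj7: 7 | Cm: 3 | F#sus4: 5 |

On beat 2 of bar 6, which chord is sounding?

C

Beat 2 of bar 6 is beat (6−1)×7 + 2 = 37 overall.
Running totals: Fdim ends at 5, Bbmaj7 ends at 9, Fdim ends at 12, F#6 ends at 17, Dm7 ends at 19, Bm ends at 21, Bm7 ends at 24, Cadd9 ends at 29, A ends at 33, C ends at 37.
Beat 37 falls within C.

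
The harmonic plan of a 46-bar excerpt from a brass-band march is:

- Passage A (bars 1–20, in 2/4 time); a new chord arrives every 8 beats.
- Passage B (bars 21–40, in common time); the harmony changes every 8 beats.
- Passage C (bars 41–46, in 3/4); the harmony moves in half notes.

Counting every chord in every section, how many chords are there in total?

A: 20·2 = 40 beats, 40/8 = 5 chords.
B: 20·4 = 80 beats, 80/8 = 10 chords.
C: 6·3 = 18 beats, 18/2 = 9 chords.
Total: 5 + 10 + 9 = 24.

24 chords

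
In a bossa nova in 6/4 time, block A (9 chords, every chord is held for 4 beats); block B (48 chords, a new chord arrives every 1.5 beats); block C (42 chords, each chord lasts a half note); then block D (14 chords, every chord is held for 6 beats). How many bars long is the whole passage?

A: 9 × 4 = 36 beats = 6 bars.
B: 48 × 1.5 = 72 beats = 12 bars.
C: 42 × 2 = 84 beats = 14 bars.
D: 14 × 6 = 84 beats = 14 bars.
Total: 6 + 12 + 14 + 14 = 46 bars.

46 bars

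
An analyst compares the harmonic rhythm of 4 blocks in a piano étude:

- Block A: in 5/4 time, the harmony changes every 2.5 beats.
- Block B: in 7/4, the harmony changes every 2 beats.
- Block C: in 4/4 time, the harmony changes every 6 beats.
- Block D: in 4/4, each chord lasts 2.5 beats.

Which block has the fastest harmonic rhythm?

Block B

A: 5 beats/bar ÷ 2.5 beats/chord = 2 chords/bar.
B: 7 beats/bar ÷ 2 beats/chord = 3.5 chords/bar.
C: 4 beats/bar ÷ 6 beats/chord = 2/3 chords/bar.
D: 4 beats/bar ÷ 2.5 beats/chord = 1.6 chords/bar.
Fastest is B at 3.5 chords/bar.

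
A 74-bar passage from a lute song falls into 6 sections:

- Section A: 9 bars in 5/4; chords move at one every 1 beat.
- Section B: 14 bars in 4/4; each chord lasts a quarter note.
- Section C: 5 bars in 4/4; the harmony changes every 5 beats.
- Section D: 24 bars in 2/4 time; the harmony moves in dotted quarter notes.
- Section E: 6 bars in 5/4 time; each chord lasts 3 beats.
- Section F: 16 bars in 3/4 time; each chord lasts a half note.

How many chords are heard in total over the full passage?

171 chords

A: 9·5 = 45 beats, 45/1 = 45 chords.
B: 14·4 = 56 beats, 56/1 = 56 chords.
C: 5·4 = 20 beats, 20/5 = 4 chords.
D: 24·2 = 48 beats, 48/1.5 = 32 chords.
E: 6·5 = 30 beats, 30/3 = 10 chords.
F: 16·3 = 48 beats, 48/2 = 24 chords.
Total: 45 + 56 + 4 + 32 + 10 + 24 = 171.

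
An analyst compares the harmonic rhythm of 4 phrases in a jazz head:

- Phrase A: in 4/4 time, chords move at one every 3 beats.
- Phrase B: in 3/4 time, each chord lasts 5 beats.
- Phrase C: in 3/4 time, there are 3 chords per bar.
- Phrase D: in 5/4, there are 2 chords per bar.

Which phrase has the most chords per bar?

A: 4/3 = 4/3 chords/bar.
B: 3/5 = 0.6 chords/bar.
C: 3/1 = 3 chords/bar.
D: 5/2.5 = 2 chords/bar.
Fastest is C at 3 chords/bar.

Phrase C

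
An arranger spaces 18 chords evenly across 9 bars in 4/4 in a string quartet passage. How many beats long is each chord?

2 beats

9 bars × 4 beats/bar = 36 beats total.
36 beats ÷ 18 chords = 2 beats per chord.
(That is a half note.)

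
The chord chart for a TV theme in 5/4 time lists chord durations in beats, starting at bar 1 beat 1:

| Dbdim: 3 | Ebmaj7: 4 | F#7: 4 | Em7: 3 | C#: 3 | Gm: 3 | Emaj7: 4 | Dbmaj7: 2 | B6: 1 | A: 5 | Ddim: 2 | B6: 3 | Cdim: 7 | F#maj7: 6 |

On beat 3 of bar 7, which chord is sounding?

Beat 3 of bar 7 is beat (7−1)×5 + 3 = 33 overall.
Running totals: Dbdim ends at 3, Ebmaj7 ends at 7, F#7 ends at 11, Em7 ends at 14, C# ends at 17, Gm ends at 20, Emaj7 ends at 24, Dbmaj7 ends at 26, B6 ends at 27, A ends at 32, Ddim ends at 34.
Beat 33 falls within Ddim.

Ddim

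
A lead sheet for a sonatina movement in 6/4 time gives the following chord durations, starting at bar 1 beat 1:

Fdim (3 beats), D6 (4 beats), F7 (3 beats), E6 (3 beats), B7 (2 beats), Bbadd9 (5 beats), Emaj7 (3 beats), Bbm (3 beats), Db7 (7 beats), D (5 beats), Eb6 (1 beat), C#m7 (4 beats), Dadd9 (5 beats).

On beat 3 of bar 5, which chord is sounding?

Db7

Beat 3 of bar 5 is beat (5−1)×6 + 3 = 27 overall.
Running totals: Fdim ends at 3, D6 ends at 7, F7 ends at 10, E6 ends at 13, B7 ends at 15, Bbadd9 ends at 20, Emaj7 ends at 23, Bbm ends at 26, Db7 ends at 33.
Beat 27 falls within Db7.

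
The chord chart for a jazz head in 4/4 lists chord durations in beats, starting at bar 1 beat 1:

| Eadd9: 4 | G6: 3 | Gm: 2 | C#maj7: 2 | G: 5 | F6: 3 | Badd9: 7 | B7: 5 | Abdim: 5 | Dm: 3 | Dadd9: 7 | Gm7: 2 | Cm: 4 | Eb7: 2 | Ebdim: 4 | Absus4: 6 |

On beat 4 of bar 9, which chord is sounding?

Abdim

Beat 4 of bar 9 is beat (9−1)×4 + 4 = 36 overall.
Running totals: Eadd9 ends at 4, G6 ends at 7, Gm ends at 9, C#maj7 ends at 11, G ends at 16, F6 ends at 19, Badd9 ends at 26, B7 ends at 31, Abdim ends at 36.
Beat 36 falls within Abdim.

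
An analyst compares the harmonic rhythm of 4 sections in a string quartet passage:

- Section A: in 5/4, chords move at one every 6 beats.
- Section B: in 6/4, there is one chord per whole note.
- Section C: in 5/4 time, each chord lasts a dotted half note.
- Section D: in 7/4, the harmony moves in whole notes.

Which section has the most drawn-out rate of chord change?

Section A

A: 5 beats/bar ÷ 6 beats/chord = 5/6 chords/bar.
B: 6 beats/bar ÷ 4 beats/chord = 1.5 chords/bar.
C: 5 beats/bar ÷ 3 beats/chord = 5/3 chords/bar.
D: 7 beats/bar ÷ 4 beats/chord = 1.75 chords/bar.
Slowest is A at 5/6 chords/bar.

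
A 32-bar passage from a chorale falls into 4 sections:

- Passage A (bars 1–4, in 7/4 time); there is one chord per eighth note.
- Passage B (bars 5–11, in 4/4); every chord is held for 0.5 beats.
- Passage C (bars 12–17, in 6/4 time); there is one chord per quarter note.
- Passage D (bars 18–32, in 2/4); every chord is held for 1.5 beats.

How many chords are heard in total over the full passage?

168 chords

A: 4 bars × 7 beats = 28 beats; 0.5 beats/chord → 56 chords.
B: 7 bars × 4 beats = 28 beats; 0.5 beats/chord → 56 chords.
C: 6 bars × 6 beats = 36 beats; 1 beat/chord → 36 chords.
D: 15 bars × 2 beats = 30 beats; 1.5 beats/chord → 20 chords.
Total: 56 + 56 + 36 + 20 = 168.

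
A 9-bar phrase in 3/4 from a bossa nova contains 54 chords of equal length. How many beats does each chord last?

9 bars × 3 beats/bar = 27 beats total.
27 beats ÷ 54 chords = 0.5 beats per chord.
(That is an eighth note.)

0.5 beats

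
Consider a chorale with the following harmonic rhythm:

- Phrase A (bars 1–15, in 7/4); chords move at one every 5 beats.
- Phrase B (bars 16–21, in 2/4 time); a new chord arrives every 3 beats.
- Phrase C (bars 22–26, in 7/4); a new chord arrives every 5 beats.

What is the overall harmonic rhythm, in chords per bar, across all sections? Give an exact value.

16/13 chords per bar

A: 15 bars of 7 beats is 105 beats; at 5 beats each that's 21 chords.
B: 6 bars of 2 beats is 12 beats; at 3 beats each that's 4 chords.
C: 5 bars of 7 beats is 35 beats; at 5 beats each that's 7 chords.
Overall: 32 chords over 26 bars → 32/26 = 16/13 chords per bar.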